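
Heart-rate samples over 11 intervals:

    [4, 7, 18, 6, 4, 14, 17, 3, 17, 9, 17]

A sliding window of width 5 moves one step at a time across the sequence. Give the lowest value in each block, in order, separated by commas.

[4, 7, 18, 6, 4] → min 4
[7, 18, 6, 4, 14] → min 4
[18, 6, 4, 14, 17] → min 4
[6, 4, 14, 17, 3] → min 3
[4, 14, 17, 3, 17] → min 3
[14, 17, 3, 17, 9] → min 3
[17, 3, 17, 9, 17] → min 3

4, 4, 4, 3, 3, 3, 3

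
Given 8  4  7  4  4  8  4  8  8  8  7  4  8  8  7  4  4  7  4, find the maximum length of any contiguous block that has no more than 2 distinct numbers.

7

[8] 1 distinct, len 1
[8, 4] 2 distinct, len 2
[4, 7] 2 distinct, len 2
[4, 7, 4] 2 distinct, len 3
[4, 7, 4, 4] 2 distinct, len 4
[4, 4, 8] 2 distinct, len 3
[4, 4, 8, 4] 2 distinct, len 4
[4, 4, 8, 4, 8] 2 distinct, len 5
[4, 4, 8, 4, 8, 8] 2 distinct, len 6
[4, 4, 8, 4, 8, 8, 8] 2 distinct, len 7
[8, 8, 8, 7] 2 distinct, len 4
[7, 4] 2 distinct, len 2
[4, 8] 2 distinct, len 2
[4, 8, 8] 2 distinct, len 3
[8, 8, 7] 2 distinct, len 3
[7, 4] 2 distinct, len 2
[7, 4, 4] 2 distinct, len 3
[7, 4, 4, 7] 2 distinct, len 4
[7, 4, 4, 7, 4] 2 distinct, len 5
Longest length with ≤2 distinct: 7.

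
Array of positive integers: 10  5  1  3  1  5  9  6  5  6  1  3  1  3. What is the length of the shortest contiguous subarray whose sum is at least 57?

Extend right; whenever the sum reaches 57, record the length and shrink from the left:
add 10: running sum 10 < 57
add 5: running sum 15 < 57
add 1: running sum 16 < 57
add 3: running sum 19 < 57
add 1: running sum 20 < 57
add 5: running sum 25 < 57
add 9: running sum 34 < 57
add 6: running sum 40 < 57
add 5: running sum 45 < 57
add 6: running sum 51 < 57
add 1: running sum 52 < 57
add 3: running sum 55 < 57
add 1: running sum 56 < 57
add 3: shortest ending here [10, 5, 1, 3, 1, 5, 9, 6, 5, 6, 1, 3, 1, 3] sum 59, len 14
Shortest qualifying length: 14.

14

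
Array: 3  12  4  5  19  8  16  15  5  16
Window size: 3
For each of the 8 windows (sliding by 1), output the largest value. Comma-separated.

Sliding a size-3 window across the 10 values:
(3, 12, 4) → max 12
(12, 4, 5) → max 12
(4, 5, 19) → max 19
(5, 19, 8) → max 19
(19, 8, 16) → max 19
(8, 16, 15) → max 16
(16, 15, 5) → max 16
(15, 5, 16) → max 16

12, 12, 19, 19, 19, 16, 16, 16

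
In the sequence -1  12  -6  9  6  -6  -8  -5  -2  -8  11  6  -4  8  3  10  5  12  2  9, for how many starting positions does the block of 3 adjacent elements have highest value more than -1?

[-1, 12, -6] → max 12  > -1 ✓
[12, -6, 9] → max 12  > -1 ✓
[-6, 9, 6] → max 9  > -1 ✓
[9, 6, -6] → max 9  > -1 ✓
[6, -6, -8] → max 6  > -1 ✓
[-6, -8, -5] → max -5
[-8, -5, -2] → max -2
[-5, -2, -8] → max -2
[-2, -8, 11] → max 11  > -1 ✓
[-8, 11, 6] → max 11  > -1 ✓
[11, 6, -4] → max 11  > -1 ✓
[6, -4, 8] → max 8  > -1 ✓
[-4, 8, 3] → max 8  > -1 ✓
[8, 3, 10] → max 10  > -1 ✓
[3, 10, 5] → max 10  > -1 ✓
[10, 5, 12] → max 12  > -1 ✓
[5, 12, 2] → max 12  > -1 ✓
[12, 2, 9] → max 12  > -1 ✓
15 windows satisfy the condition.

15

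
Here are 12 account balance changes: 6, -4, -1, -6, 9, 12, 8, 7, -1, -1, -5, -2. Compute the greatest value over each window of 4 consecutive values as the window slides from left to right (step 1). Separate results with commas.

(6, -4, -1, -6) → max 6
(-4, -1, -6, 9) → max 9
(-1, -6, 9, 12) → max 12
(-6, 9, 12, 8) → max 12
(9, 12, 8, 7) → max 12
(12, 8, 7, -1) → max 12
(8, 7, -1, -1) → max 8
(7, -1, -1, -5) → max 7
(-1, -1, -5, -2) → max -1

6, 9, 12, 12, 12, 12, 8, 7, -1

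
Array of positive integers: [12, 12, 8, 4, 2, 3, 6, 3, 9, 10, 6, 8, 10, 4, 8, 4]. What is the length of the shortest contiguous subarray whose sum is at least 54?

7

add 12: running sum 12 < 54
add 12: running sum 24 < 54
add 8: running sum 32 < 54
add 4: running sum 36 < 54
add 2: running sum 38 < 54
add 3: running sum 41 < 54
add 6: running sum 47 < 54
add 3: running sum 50 < 54
end 8: [12, 12, 8, 4, 2, 3, 6, 3, 9] sum 59, len 9
end 9: [12, 8, 4, 2, 3, 6, 3, 9, 10] sum 57, len 9
end 10: [12, 8, 4, 2, 3, 6, 3, 9, 10, 6] sum 63, len 10
end 11: [8, 4, 2, 3, 6, 3, 9, 10, 6, 8] sum 59, len 10
end 12: [3, 6, 3, 9, 10, 6, 8, 10] sum 55, len 8
end 13: [6, 3, 9, 10, 6, 8, 10, 4] sum 56, len 8
end 14: [9, 10, 6, 8, 10, 4, 8] sum 55, len 7
end 15: [9, 10, 6, 8, 10, 4, 8, 4] sum 59, len 8
Shortest qualifying length: 7.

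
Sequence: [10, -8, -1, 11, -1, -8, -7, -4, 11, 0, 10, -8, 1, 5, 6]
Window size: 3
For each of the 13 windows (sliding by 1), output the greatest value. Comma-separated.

10, 11, 11, 11, -1, -4, 11, 11, 11, 10, 10, 5, 6

(10, -8, -1) → max 10
(-8, -1, 11) → max 11
(-1, 11, -1) → max 11
(11, -1, -8) → max 11
(-1, -8, -7) → max -1
(-8, -7, -4) → max -4
(-7, -4, 11) → max 11
(-4, 11, 0) → max 11
(11, 0, 10) → max 11
(0, 10, -8) → max 10
(10, -8, 1) → max 10
(-8, 1, 5) → max 5
(1, 5, 6) → max 6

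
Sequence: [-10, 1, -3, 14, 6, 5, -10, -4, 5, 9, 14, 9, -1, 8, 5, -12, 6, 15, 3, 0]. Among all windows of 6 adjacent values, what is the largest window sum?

-10 1 -3 14 6 5 → sum 13
1 -3 14 6 5 -10 → sum 13
-3 14 6 5 -10 -4 → sum 8
14 6 5 -10 -4 5 → sum 16
6 5 -10 -4 5 9 → sum 11
5 -10 -4 5 9 14 → sum 19
-10 -4 5 9 14 9 → sum 23
-4 5 9 14 9 -1 → sum 32
5 9 14 9 -1 8 → sum 44
9 14 9 -1 8 5 → sum 44
14 9 -1 8 5 -12 → sum 23
9 -1 8 5 -12 6 → sum 15
-1 8 5 -12 6 15 → sum 21
8 5 -12 6 15 3 → sum 25
5 -12 6 15 3 0 → sum 17
Largest of these is 44.

44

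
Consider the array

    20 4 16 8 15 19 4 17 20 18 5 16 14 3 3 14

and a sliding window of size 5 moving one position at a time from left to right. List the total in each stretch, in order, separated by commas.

(20, 4, 16, 8, 15) → sum 63
(4, 16, 8, 15, 19) → sum 62
(16, 8, 15, 19, 4) → sum 62
(8, 15, 19, 4, 17) → sum 63
(15, 19, 4, 17, 20) → sum 75
(19, 4, 17, 20, 18) → sum 78
(4, 17, 20, 18, 5) → sum 64
(17, 20, 18, 5, 16) → sum 76
(20, 18, 5, 16, 14) → sum 73
(18, 5, 16, 14, 3) → sum 56
(5, 16, 14, 3, 3) → sum 41
(16, 14, 3, 3, 14) → sum 50

63, 62, 62, 63, 75, 78, 64, 76, 73, 56, 41, 50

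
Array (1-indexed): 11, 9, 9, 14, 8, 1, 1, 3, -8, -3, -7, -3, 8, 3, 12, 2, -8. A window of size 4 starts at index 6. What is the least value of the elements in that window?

-8

Elements at indices 6..9: 1, 1, 3, -8
min(1, 1, 3, -8) = -8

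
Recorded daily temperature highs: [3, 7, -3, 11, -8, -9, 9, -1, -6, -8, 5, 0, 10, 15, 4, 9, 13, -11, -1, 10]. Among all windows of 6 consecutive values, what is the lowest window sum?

-23

(3, 7, -3, 11, -8, -9) → sum 1
(7, -3, 11, -8, -9, 9) → sum 7
(-3, 11, -8, -9, 9, -1) → sum -1
(11, -8, -9, 9, -1, -6) → sum -4
(-8, -9, 9, -1, -6, -8) → sum -23
(-9, 9, -1, -6, -8, 5) → sum -10
(9, -1, -6, -8, 5, 0) → sum -1
(-1, -6, -8, 5, 0, 10) → sum 0
(-6, -8, 5, 0, 10, 15) → sum 16
(-8, 5, 0, 10, 15, 4) → sum 26
(5, 0, 10, 15, 4, 9) → sum 43
(0, 10, 15, 4, 9, 13) → sum 51
(10, 15, 4, 9, 13, -11) → sum 40
(15, 4, 9, 13, -11, -1) → sum 29
(4, 9, 13, -11, -1, 10) → sum 24
Lowest of these is -23.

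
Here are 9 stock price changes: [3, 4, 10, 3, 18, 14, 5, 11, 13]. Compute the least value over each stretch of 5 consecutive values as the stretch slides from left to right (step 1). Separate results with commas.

3, 3, 3, 3, 5

(3, 4, 10, 3, 18) → min 3
(4, 10, 3, 18, 14) → min 3
(10, 3, 18, 14, 5) → min 3
(3, 18, 14, 5, 11) → min 3
(18, 14, 5, 11, 13) → min 5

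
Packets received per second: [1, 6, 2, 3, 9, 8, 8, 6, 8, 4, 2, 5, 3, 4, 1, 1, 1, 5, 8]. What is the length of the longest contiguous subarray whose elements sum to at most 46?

→ 1: sum 1, len 1
→ 6: sum 7, len 2
→ 2: sum 9, len 3
→ 3: sum 12, len 4
→ 9: sum 21, len 5
→ 8: sum 29, len 6
→ 8: sum 37, len 7
→ 6: sum 43, len 8
→ 8 (dropped 1, 6): sum 44, len 7
→ 4 (dropped 2): sum 46, len 7
→ 2 (dropped 3): sum 45, len 7
→ 5 (dropped 9): sum 41, len 7
→ 3: sum 44, len 8
→ 4 (dropped 8): sum 40, len 8
→ 1: sum 41, len 9
→ 1: sum 42, len 10
→ 1: sum 43, len 11
→ 5 (dropped 8): sum 40, len 11
→ 8 (dropped 6): sum 42, len 11
Longest length seen: 11.

11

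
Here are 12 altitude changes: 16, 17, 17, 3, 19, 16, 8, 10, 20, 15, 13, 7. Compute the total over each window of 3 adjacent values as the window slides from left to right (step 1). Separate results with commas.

50, 37, 39, 38, 43, 34, 38, 45, 48, 35

(16, 17, 17) → sum 50
(17, 17, 3) → sum 37
(17, 3, 19) → sum 39
(3, 19, 16) → sum 38
(19, 16, 8) → sum 43
(16, 8, 10) → sum 34
(8, 10, 20) → sum 38
(10, 20, 15) → sum 45
(20, 15, 13) → sum 48
(15, 13, 7) → sum 35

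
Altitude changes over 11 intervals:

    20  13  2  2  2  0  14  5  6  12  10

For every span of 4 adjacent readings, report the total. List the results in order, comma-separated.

37, 19, 6, 18, 21, 25, 37, 33

20 13 2 2 → sum 37
13 2 2 2 → sum 19
2 2 2 0 → sum 6
2 2 0 14 → sum 18
2 0 14 5 → sum 21
0 14 5 6 → sum 25
14 5 6 12 → sum 37
5 6 12 10 → sum 33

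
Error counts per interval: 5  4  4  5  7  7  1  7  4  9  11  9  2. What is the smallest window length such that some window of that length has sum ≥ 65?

add 5: running sum 5 < 65
add 4: running sum 9 < 65
add 4: running sum 13 < 65
add 5: running sum 18 < 65
add 7: running sum 25 < 65
add 7: running sum 32 < 65
add 1: running sum 33 < 65
add 7: running sum 40 < 65
add 4: running sum 44 < 65
add 9: running sum 53 < 65
add 11: running sum 64 < 65
add 9: shortest ending here [4, 4, 5, 7, 7, 1, 7, 4, 9, 11, 9] sum 68, len 11
add 2: shortest ending here [4, 5, 7, 7, 1, 7, 4, 9, 11, 9, 2] sum 66, len 11
Shortest qualifying length: 11.

11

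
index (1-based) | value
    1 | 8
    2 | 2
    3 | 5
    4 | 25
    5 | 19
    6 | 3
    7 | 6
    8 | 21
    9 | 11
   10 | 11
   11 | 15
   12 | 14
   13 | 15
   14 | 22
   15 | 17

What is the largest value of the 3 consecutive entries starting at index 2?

Elements at indices 2..4: 2, 5, 25
max(2, 5, 25) = 25

25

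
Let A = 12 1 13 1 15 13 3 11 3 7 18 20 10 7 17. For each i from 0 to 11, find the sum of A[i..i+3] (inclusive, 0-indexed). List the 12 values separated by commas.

[12, 1, 13, 1] → sum 27
[1, 13, 1, 15] → sum 30
[13, 1, 15, 13] → sum 42
[1, 15, 13, 3] → sum 32
[15, 13, 3, 11] → sum 42
[13, 3, 11, 3] → sum 30
[3, 11, 3, 7] → sum 24
[11, 3, 7, 18] → sum 39
[3, 7, 18, 20] → sum 48
[7, 18, 20, 10] → sum 55
[18, 20, 10, 7] → sum 55
[20, 10, 7, 17] → sum 54

27, 30, 42, 32, 42, 30, 24, 39, 48, 55, 55, 54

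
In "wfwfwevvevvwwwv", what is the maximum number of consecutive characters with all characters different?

[w] len 1
[w, f] len 2
[f, w] len 2
[w, f] len 2
[f, w] len 2
[f, w, e] len 3
[f, w, e, v] len 4
[v] len 1
[v, e] len 2
[e, v] len 2
[v] len 1
[v, w] len 2
[w] len 1
[w] len 1
[w, v] len 2
Longest all-distinct length: 4.

4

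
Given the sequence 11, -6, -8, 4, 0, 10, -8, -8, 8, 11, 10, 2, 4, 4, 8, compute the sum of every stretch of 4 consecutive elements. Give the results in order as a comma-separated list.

1, -10, 6, 6, -6, 2, 3, 21, 31, 27, 20, 18

11 -6 -8 4 → sum 1
-6 -8 4 0 → sum -10
-8 4 0 10 → sum 6
4 0 10 -8 → sum 6
0 10 -8 -8 → sum -6
10 -8 -8 8 → sum 2
-8 -8 8 11 → sum 3
-8 8 11 10 → sum 21
8 11 10 2 → sum 31
11 10 2 4 → sum 27
10 2 4 4 → sum 20
2 4 4 8 → sum 18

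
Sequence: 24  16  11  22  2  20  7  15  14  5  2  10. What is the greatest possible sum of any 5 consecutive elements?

75

24 16 11 22 2 → sum 75
16 11 22 2 20 → sum 71
11 22 2 20 7 → sum 62
22 2 20 7 15 → sum 66
2 20 7 15 14 → sum 58
20 7 15 14 5 → sum 61
7 15 14 5 2 → sum 43
15 14 5 2 10 → sum 46
Greatest of these is 75.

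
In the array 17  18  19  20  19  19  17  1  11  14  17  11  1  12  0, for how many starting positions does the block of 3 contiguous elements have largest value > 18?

(17, 18, 19) → max 19  > 18 ✓
(18, 19, 20) → max 20  > 18 ✓
(19, 20, 19) → max 20  > 18 ✓
(20, 19, 19) → max 20  > 18 ✓
(19, 19, 17) → max 19  > 18 ✓
(19, 17, 1) → max 19  > 18 ✓
(17, 1, 11) → max 17
(1, 11, 14) → max 14
(11, 14, 17) → max 17
(14, 17, 11) → max 17
(17, 11, 1) → max 17
(11, 1, 12) → max 12
(1, 12, 0) → max 12
6 windows satisfy the condition.

6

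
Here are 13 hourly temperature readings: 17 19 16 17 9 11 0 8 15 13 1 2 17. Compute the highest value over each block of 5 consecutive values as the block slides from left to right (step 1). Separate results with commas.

[17, 19, 16, 17, 9] → max 19
[19, 16, 17, 9, 11] → max 19
[16, 17, 9, 11, 0] → max 17
[17, 9, 11, 0, 8] → max 17
[9, 11, 0, 8, 15] → max 15
[11, 0, 8, 15, 13] → max 15
[0, 8, 15, 13, 1] → max 15
[8, 15, 13, 1, 2] → max 15
[15, 13, 1, 2, 17] → max 17

19, 19, 17, 17, 15, 15, 15, 15, 17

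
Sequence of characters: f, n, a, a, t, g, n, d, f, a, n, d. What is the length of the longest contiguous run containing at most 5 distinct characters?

7

Extend right; when distinct count exceeds 5, shrink from the left:
[f] 1 distinct, len 1
[f, n] 2 distinct, len 2
[f, n, a] 3 distinct, len 3
[f, n, a, a] 3 distinct, len 4
[f, n, a, a, t] 4 distinct, len 5
[f, n, a, a, t, g] 5 distinct, len 6
[f, n, a, a, t, g, n] 5 distinct, len 7
[n, a, a, t, g, n, d] 5 distinct, len 7
[t, g, n, d, f] 5 distinct, len 5
[g, n, d, f, a] 5 distinct, len 5
[g, n, d, f, a, n] 5 distinct, len 6
[g, n, d, f, a, n, d] 5 distinct, len 7
Longest length with ≤5 distinct: 7.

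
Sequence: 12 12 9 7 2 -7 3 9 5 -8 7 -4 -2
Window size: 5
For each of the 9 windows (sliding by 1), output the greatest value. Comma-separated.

12, 12, 9, 9, 9, 9, 9, 9, 7

Sliding a size-5 window across the 13 values:
(12, 12, 9, 7, 2) → max 12
(12, 9, 7, 2, -7) → max 12
(9, 7, 2, -7, 3) → max 9
(7, 2, -7, 3, 9) → max 9
(2, -7, 3, 9, 5) → max 9
(-7, 3, 9, 5, -8) → max 9
(3, 9, 5, -8, 7) → max 9
(9, 5, -8, 7, -4) → max 9
(5, -8, 7, -4, -2) → max 7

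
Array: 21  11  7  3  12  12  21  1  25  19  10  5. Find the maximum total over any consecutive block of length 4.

66

Window sums for each of the 9 positions:
(21, 11, 7, 3) → sum 42
(11, 7, 3, 12) → sum 33
(7, 3, 12, 12) → sum 34
(3, 12, 12, 21) → sum 48
(12, 12, 21, 1) → sum 46
(12, 21, 1, 25) → sum 59
(21, 1, 25, 19) → sum 66
(1, 25, 19, 10) → sum 55
(25, 19, 10, 5) → sum 59
Maximum of these is 66.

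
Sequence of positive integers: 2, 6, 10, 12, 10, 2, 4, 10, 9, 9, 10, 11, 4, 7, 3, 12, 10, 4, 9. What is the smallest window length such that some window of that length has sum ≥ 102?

13

Extend right; whenever the sum reaches 102, record the length and shrink from the left:
add 2: running sum 2 < 102
add 6: running sum 8 < 102
add 10: running sum 18 < 102
add 12: running sum 30 < 102
add 10: running sum 40 < 102
add 2: running sum 42 < 102
add 4: running sum 46 < 102
add 10: running sum 56 < 102
add 9: running sum 65 < 102
add 9: running sum 74 < 102
add 10: running sum 84 < 102
add 11: running sum 95 < 102
add 4: running sum 99 < 102
end 13: [6, 10, 12, 10, 2, 4, 10, 9, 9, 10, 11, 4, 7] sum 104, len 13
end 14: [6, 10, 12, 10, 2, 4, 10, 9, 9, 10, 11, 4, 7, 3] sum 107, len 14
end 15: [12, 10, 2, 4, 10, 9, 9, 10, 11, 4, 7, 3, 12] sum 103, len 13
end 16: [12, 10, 2, 4, 10, 9, 9, 10, 11, 4, 7, 3, 12, 10] sum 113, len 14
end 17: [10, 2, 4, 10, 9, 9, 10, 11, 4, 7, 3, 12, 10, 4] sum 105, len 14
end 18: [4, 10, 9, 9, 10, 11, 4, 7, 3, 12, 10, 4, 9] sum 102, len 13
Shortest qualifying length: 13.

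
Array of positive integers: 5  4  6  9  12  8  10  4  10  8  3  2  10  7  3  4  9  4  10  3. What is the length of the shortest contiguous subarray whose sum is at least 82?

Extend right; whenever the sum reaches 82, record the length and shrink from the left:
add 5: running sum 5 < 82
add 4: running sum 9 < 82
add 6: running sum 15 < 82
add 9: running sum 24 < 82
add 12: running sum 36 < 82
add 8: running sum 44 < 82
add 10: running sum 54 < 82
add 4: running sum 58 < 82
add 10: running sum 68 < 82
add 8: running sum 76 < 82
add 3: running sum 79 < 82
add 2: running sum 81 < 82
add 10: shortest ending here [6, 9, 12, 8, 10, 4, 10, 8, 3, 2, 10] sum 82, len 11
add 7: shortest ending here [9, 12, 8, 10, 4, 10, 8, 3, 2, 10, 7] sum 83, len 11
add 3: shortest ending here [9, 12, 8, 10, 4, 10, 8, 3, 2, 10, 7, 3] sum 86, len 12
add 4: shortest ending here [9, 12, 8, 10, 4, 10, 8, 3, 2, 10, 7, 3, 4] sum 90, len 13
add 9: shortest ending here [12, 8, 10, 4, 10, 8, 3, 2, 10, 7, 3, 4, 9] sum 90, len 13
add 4: shortest ending here [8, 10, 4, 10, 8, 3, 2, 10, 7, 3, 4, 9, 4] sum 82, len 13
add 10: shortest ending here [10, 4, 10, 8, 3, 2, 10, 7, 3, 4, 9, 4, 10] sum 84, len 13
add 3: shortest ending here [10, 4, 10, 8, 3, 2, 10, 7, 3, 4, 9, 4, 10, 3] sum 87, len 14
Shortest qualifying length: 11.

11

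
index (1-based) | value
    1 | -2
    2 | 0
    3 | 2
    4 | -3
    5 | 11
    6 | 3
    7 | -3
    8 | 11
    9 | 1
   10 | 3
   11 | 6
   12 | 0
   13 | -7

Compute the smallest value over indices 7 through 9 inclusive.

Elements at indices 7..9: -3, 11, 1
min(-3, 11, 1) = -3

-3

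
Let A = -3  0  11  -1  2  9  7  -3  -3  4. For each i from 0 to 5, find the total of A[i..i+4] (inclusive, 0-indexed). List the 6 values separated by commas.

-3 0 11 -1 2 → sum 9
0 11 -1 2 9 → sum 21
11 -1 2 9 7 → sum 28
-1 2 9 7 -3 → sum 14
2 9 7 -3 -3 → sum 12
9 7 -3 -3 4 → sum 14

9, 21, 28, 14, 12, 14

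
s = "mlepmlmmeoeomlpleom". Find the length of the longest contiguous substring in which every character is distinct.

5

[m] len 1
[m, l] len 2
[m, l, e] len 3
[m, l, e, p] len 4
[l, e, p, m] len 4
[e, p, m, l] len 4
[l, m] len 2
[m] len 1
[m, e] len 2
[m, e, o] len 3
[o, e] len 2
[e, o] len 2
[e, o, m] len 3
[e, o, m, l] len 4
[e, o, m, l, p] len 5
[p, l] len 2
[p, l, e] len 3
[p, l, e, o] len 4
[p, l, e, o, m] len 5
Longest all-distinct length: 5.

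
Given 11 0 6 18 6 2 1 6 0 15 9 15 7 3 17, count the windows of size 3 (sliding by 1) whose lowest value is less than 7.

11

11 0 6 → min 0  < 7 ✓
0 6 18 → min 0  < 7 ✓
6 18 6 → min 6  < 7 ✓
18 6 2 → min 2  < 7 ✓
6 2 1 → min 1  < 7 ✓
2 1 6 → min 1  < 7 ✓
1 6 0 → min 0  < 7 ✓
6 0 15 → min 0  < 7 ✓
0 15 9 → min 0  < 7 ✓
15 9 15 → min 9
9 15 7 → min 7
15 7 3 → min 3  < 7 ✓
7 3 17 → min 3  < 7 ✓
11 windows satisfy the condition.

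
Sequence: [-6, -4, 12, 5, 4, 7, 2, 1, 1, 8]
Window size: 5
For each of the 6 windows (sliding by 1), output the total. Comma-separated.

11, 24, 30, 19, 15, 19

[-6, -4, 12, 5, 4] → sum 11
[-4, 12, 5, 4, 7] → sum 24
[12, 5, 4, 7, 2] → sum 30
[5, 4, 7, 2, 1] → sum 19
[4, 7, 2, 1, 1] → sum 15
[7, 2, 1, 1, 8] → sum 19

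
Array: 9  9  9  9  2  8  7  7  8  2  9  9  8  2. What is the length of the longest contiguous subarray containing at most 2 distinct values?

5

Extend right; when distinct count exceeds 2, shrink from the left:
[9] 1 distinct, len 1
[9, 9] 1 distinct, len 2
[9, 9, 9] 1 distinct, len 3
[9, 9, 9, 9] 1 distinct, len 4
[9, 9, 9, 9, 2] 2 distinct, len 5
[2, 8] 2 distinct, len 2
[8, 7] 2 distinct, len 2
[8, 7, 7] 2 distinct, len 3
[8, 7, 7, 8] 2 distinct, len 4
[8, 2] 2 distinct, len 2
[2, 9] 2 distinct, len 2
[2, 9, 9] 2 distinct, len 3
[9, 9, 8] 2 distinct, len 3
[8, 2] 2 distinct, len 2
Longest length with ≤2 distinct: 5.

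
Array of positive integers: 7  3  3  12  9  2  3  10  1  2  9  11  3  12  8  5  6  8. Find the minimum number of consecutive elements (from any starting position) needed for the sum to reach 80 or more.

add 7: running sum 7 < 80
add 3: running sum 10 < 80
add 3: running sum 13 < 80
add 12: running sum 25 < 80
add 9: running sum 34 < 80
add 2: running sum 36 < 80
add 3: running sum 39 < 80
add 10: running sum 49 < 80
add 1: running sum 50 < 80
add 2: running sum 52 < 80
add 9: running sum 61 < 80
add 11: running sum 72 < 80
add 3: running sum 75 < 80
add 12: shortest ending here [3, 3, 12, 9, 2, 3, 10, 1, 2, 9, 11, 3, 12] sum 80, len 13
add 8: shortest ending here [12, 9, 2, 3, 10, 1, 2, 9, 11, 3, 12, 8] sum 82, len 12
add 5: shortest ending here [12, 9, 2, 3, 10, 1, 2, 9, 11, 3, 12, 8, 5] sum 87, len 13
add 6: shortest ending here [9, 2, 3, 10, 1, 2, 9, 11, 3, 12, 8, 5, 6] sum 81, len 13
add 8: shortest ending here [2, 3, 10, 1, 2, 9, 11, 3, 12, 8, 5, 6, 8] sum 80, len 13
Shortest qualifying length: 12.

12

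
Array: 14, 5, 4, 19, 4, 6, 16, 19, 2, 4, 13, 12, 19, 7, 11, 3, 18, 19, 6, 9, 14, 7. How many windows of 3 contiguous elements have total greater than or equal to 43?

2

[14, 5, 4] → sum 23
[5, 4, 19] → sum 28
[4, 19, 4] → sum 27
[19, 4, 6] → sum 29
[4, 6, 16] → sum 26
[6, 16, 19] → sum 41
[16, 19, 2] → sum 37
[19, 2, 4] → sum 25
[2, 4, 13] → sum 19
[4, 13, 12] → sum 29
[13, 12, 19] → sum 44  ≥ 43 ✓
[12, 19, 7] → sum 38
[19, 7, 11] → sum 37
[7, 11, 3] → sum 21
[11, 3, 18] → sum 32
[3, 18, 19] → sum 40
[18, 19, 6] → sum 43  ≥ 43 ✓
[19, 6, 9] → sum 34
[6, 9, 14] → sum 29
[9, 14, 7] → sum 30
2 windows satisfy the condition.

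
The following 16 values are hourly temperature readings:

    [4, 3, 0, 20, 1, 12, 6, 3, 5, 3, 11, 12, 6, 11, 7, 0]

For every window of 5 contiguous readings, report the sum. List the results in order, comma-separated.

[4, 3, 0, 20, 1] → sum 28
[3, 0, 20, 1, 12] → sum 36
[0, 20, 1, 12, 6] → sum 39
[20, 1, 12, 6, 3] → sum 42
[1, 12, 6, 3, 5] → sum 27
[12, 6, 3, 5, 3] → sum 29
[6, 3, 5, 3, 11] → sum 28
[3, 5, 3, 11, 12] → sum 34
[5, 3, 11, 12, 6] → sum 37
[3, 11, 12, 6, 11] → sum 43
[11, 12, 6, 11, 7] → sum 47
[12, 6, 11, 7, 0] → sum 36

28, 36, 39, 42, 27, 29, 28, 34, 37, 43, 47, 36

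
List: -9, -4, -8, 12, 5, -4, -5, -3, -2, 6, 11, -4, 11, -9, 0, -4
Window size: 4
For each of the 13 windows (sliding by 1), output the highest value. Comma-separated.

12, 12, 12, 12, 5, -2, 6, 11, 11, 11, 11, 11, 11

(-9, -4, -8, 12) → max 12
(-4, -8, 12, 5) → max 12
(-8, 12, 5, -4) → max 12
(12, 5, -4, -5) → max 12
(5, -4, -5, -3) → max 5
(-4, -5, -3, -2) → max -2
(-5, -3, -2, 6) → max 6
(-3, -2, 6, 11) → max 11
(-2, 6, 11, -4) → max 11
(6, 11, -4, 11) → max 11
(11, -4, 11, -9) → max 11
(-4, 11, -9, 0) → max 11
(11, -9, 0, -4) → max 11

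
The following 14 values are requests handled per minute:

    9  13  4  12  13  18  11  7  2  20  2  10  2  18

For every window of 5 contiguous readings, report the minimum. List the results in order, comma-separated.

(9, 13, 4, 12, 13) → min 4
(13, 4, 12, 13, 18) → min 4
(4, 12, 13, 18, 11) → min 4
(12, 13, 18, 11, 7) → min 7
(13, 18, 11, 7, 2) → min 2
(18, 11, 7, 2, 20) → min 2
(11, 7, 2, 20, 2) → min 2
(7, 2, 20, 2, 10) → min 2
(2, 20, 2, 10, 2) → min 2
(20, 2, 10, 2, 18) → min 2

4, 4, 4, 7, 2, 2, 2, 2, 2, 2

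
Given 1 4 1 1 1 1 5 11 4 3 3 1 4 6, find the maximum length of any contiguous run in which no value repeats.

[1] len 1
[1, 4] len 2
[4, 1] len 2
[1] len 1
[1] len 1
[1] len 1
[1, 5] len 2
[1, 5, 11] len 3
[1, 5, 11, 4] len 4
[1, 5, 11, 4, 3] len 5
[3] len 1
[3, 1] len 2
[3, 1, 4] len 3
[3, 1, 4, 6] len 4
Longest all-distinct length: 5.

5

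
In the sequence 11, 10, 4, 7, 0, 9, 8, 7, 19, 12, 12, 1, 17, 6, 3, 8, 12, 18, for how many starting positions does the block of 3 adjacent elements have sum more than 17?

(11, 10, 4) → sum 25  > 17 ✓
(10, 4, 7) → sum 21  > 17 ✓
(4, 7, 0) → sum 11
(7, 0, 9) → sum 16
(0, 9, 8) → sum 17
(9, 8, 7) → sum 24  > 17 ✓
(8, 7, 19) → sum 34  > 17 ✓
(7, 19, 12) → sum 38  > 17 ✓
(19, 12, 12) → sum 43  > 17 ✓
(12, 12, 1) → sum 25  > 17 ✓
(12, 1, 17) → sum 30  > 17 ✓
(1, 17, 6) → sum 24  > 17 ✓
(17, 6, 3) → sum 26  > 17 ✓
(6, 3, 8) → sum 17
(3, 8, 12) → sum 23  > 17 ✓
(8, 12, 18) → sum 38  > 17 ✓
12 windows satisfy the condition.

12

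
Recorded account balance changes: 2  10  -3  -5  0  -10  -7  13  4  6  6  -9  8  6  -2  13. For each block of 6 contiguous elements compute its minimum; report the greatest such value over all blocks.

[2, 10, -3, -5, 0, -10] → min -10
[10, -3, -5, 0, -10, -7] → min -10
[-3, -5, 0, -10, -7, 13] → min -10
[-5, 0, -10, -7, 13, 4] → min -10
[0, -10, -7, 13, 4, 6] → min -10
[-10, -7, 13, 4, 6, 6] → min -10
[-7, 13, 4, 6, 6, -9] → min -9
[13, 4, 6, 6, -9, 8] → min -9
[4, 6, 6, -9, 8, 6] → min -9
[6, 6, -9, 8, 6, -2] → min -9
[6, -9, 8, 6, -2, 13] → min -9
Greatest of these is -9.

-9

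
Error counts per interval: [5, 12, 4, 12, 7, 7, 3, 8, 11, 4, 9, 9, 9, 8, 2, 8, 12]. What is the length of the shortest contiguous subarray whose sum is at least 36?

5

add 5: running sum 5 < 36
add 12: running sum 17 < 36
add 4: running sum 21 < 36
add 12: running sum 33 < 36
add 7: shortest ending here [5, 12, 4, 12, 7] sum 40, len 5
add 7: shortest ending here [12, 4, 12, 7, 7] sum 42, len 5
add 3: shortest ending here [12, 4, 12, 7, 7, 3] sum 45, len 6
add 8: shortest ending here [12, 7, 7, 3, 8] sum 37, len 5
add 11: shortest ending here [7, 7, 3, 8, 11] sum 36, len 5
add 4: shortest ending here [7, 7, 3, 8, 11, 4] sum 40, len 6
add 9: shortest ending here [7, 3, 8, 11, 4, 9] sum 42, len 6
add 9: shortest ending here [8, 11, 4, 9, 9] sum 41, len 5
add 9: shortest ending here [11, 4, 9, 9, 9] sum 42, len 5
add 8: shortest ending here [4, 9, 9, 9, 8] sum 39, len 5
add 2: shortest ending here [9, 9, 9, 8, 2] sum 37, len 5
add 8: shortest ending here [9, 9, 8, 2, 8] sum 36, len 5
add 12: shortest ending here [9, 8, 2, 8, 12] sum 39, len 5
Shortest qualifying length: 5.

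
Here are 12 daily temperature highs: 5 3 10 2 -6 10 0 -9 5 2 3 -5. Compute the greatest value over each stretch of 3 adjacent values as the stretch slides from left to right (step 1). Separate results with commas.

5 3 10 → max 10
3 10 2 → max 10
10 2 -6 → max 10
2 -6 10 → max 10
-6 10 0 → max 10
10 0 -9 → max 10
0 -9 5 → max 5
-9 5 2 → max 5
5 2 3 → max 5
2 3 -5 → max 3

10, 10, 10, 10, 10, 10, 5, 5, 5, 3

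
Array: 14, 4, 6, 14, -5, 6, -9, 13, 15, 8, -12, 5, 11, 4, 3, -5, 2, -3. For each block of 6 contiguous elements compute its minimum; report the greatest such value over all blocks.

-5

Window mins for each of the 13 positions:
14 4 6 14 -5 6 → min -5
4 6 14 -5 6 -9 → min -9
6 14 -5 6 -9 13 → min -9
14 -5 6 -9 13 15 → min -9
-5 6 -9 13 15 8 → min -9
6 -9 13 15 8 -12 → min -12
-9 13 15 8 -12 5 → min -12
13 15 8 -12 5 11 → min -12
15 8 -12 5 11 4 → min -12
8 -12 5 11 4 3 → min -12
-12 5 11 4 3 -5 → min -12
5 11 4 3 -5 2 → min -5
11 4 3 -5 2 -3 → min -5
Greatest of these is -5.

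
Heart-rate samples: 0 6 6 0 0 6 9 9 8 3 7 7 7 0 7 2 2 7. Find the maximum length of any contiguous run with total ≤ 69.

[0] sum 0 len 1
[0, 6] sum 6 len 2
[0, 6, 6] sum 12 len 3
[0, 6, 6, 0] sum 12 len 4
[0, 6, 6, 0, 0] sum 12 len 5
[0, 6, 6, 0, 0, 6] sum 18 len 6
[0, 6, 6, 0, 0, 6, 9] sum 27 len 7
[0, 6, 6, 0, 0, 6, 9, 9] sum 36 len 8
[0, 6, 6, 0, 0, 6, 9, 9, 8] sum 44 len 9
[0, 6, 6, 0, 0, 6, 9, 9, 8, 3] sum 47 len 10
[0, 6, 6, 0, 0, 6, 9, 9, 8, 3, 7] sum 54 len 11
[0, 6, 6, 0, 0, 6, 9, 9, 8, 3, 7, 7] sum 61 len 12
[0, 6, 6, 0, 0, 6, 9, 9, 8, 3, 7, 7, 7] sum 68 len 13
[0, 6, 6, 0, 0, 6, 9, 9, 8, 3, 7, 7, 7, 0] sum 68 len 14
[6, 0, 0, 6, 9, 9, 8, 3, 7, 7, 7, 0, 7] sum 69 len 13
[0, 0, 6, 9, 9, 8, 3, 7, 7, 7, 0, 7, 2] sum 65 len 13
[0, 0, 6, 9, 9, 8, 3, 7, 7, 7, 0, 7, 2, 2] sum 67 len 14
[9, 9, 8, 3, 7, 7, 7, 0, 7, 2, 2, 7] sum 68 len 12
Longest length seen: 14.

14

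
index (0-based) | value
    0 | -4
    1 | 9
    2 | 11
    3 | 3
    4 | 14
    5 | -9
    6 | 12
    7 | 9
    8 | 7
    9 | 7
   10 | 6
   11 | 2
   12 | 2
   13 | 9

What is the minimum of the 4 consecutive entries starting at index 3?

Elements at indices 3..6: 3, 14, -9, 12
min(3, 14, -9, 12) = -9

-9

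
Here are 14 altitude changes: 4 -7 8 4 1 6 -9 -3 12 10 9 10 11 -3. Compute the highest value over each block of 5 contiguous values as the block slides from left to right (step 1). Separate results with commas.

8, 8, 8, 6, 12, 12, 12, 12, 12, 11

4 -7 8 4 1 → max 8
-7 8 4 1 6 → max 8
8 4 1 6 -9 → max 8
4 1 6 -9 -3 → max 6
1 6 -9 -3 12 → max 12
6 -9 -3 12 10 → max 12
-9 -3 12 10 9 → max 12
-3 12 10 9 10 → max 12
12 10 9 10 11 → max 12
10 9 10 11 -3 → max 11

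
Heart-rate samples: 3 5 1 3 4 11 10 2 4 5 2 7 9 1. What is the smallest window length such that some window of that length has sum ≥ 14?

add 3: running sum 3 < 14
add 5: running sum 8 < 14
add 1: running sum 9 < 14
add 3: running sum 12 < 14
end 4: [3, 5, 1, 3, 4] sum 16, len 5
end 5: [4, 11] sum 15, len 2
end 6: [11, 10] sum 21, len 2
end 7: [11, 10, 2] sum 23, len 3
end 8: [10, 2, 4] sum 16, len 3
end 9: [10, 2, 4, 5] sum 21, len 4
end 10: [10, 2, 4, 5, 2] sum 23, len 5
end 11: [5, 2, 7] sum 14, len 3
end 12: [7, 9] sum 16, len 2
end 13: [7, 9, 1] sum 17, len 3
Shortest qualifying length: 2.

2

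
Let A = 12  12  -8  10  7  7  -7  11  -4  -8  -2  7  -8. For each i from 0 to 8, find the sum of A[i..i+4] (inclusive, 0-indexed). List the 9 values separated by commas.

12 12 -8 10 7 → sum 33
12 -8 10 7 7 → sum 28
-8 10 7 7 -7 → sum 9
10 7 7 -7 11 → sum 28
7 7 -7 11 -4 → sum 14
7 -7 11 -4 -8 → sum -1
-7 11 -4 -8 -2 → sum -10
11 -4 -8 -2 7 → sum 4
-4 -8 -2 7 -8 → sum -15

33, 28, 9, 28, 14, -1, -10, 4, -15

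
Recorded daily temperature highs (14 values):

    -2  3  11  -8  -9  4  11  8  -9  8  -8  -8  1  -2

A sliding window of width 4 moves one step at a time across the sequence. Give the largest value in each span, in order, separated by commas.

11, 11, 11, 11, 11, 11, 11, 8, 8, 8, 1

Sliding a size-4 window across the 14 values:
(-2, 3, 11, -8) → max 11
(3, 11, -8, -9) → max 11
(11, -8, -9, 4) → max 11
(-8, -9, 4, 11) → max 11
(-9, 4, 11, 8) → max 11
(4, 11, 8, -9) → max 11
(11, 8, -9, 8) → max 11
(8, -9, 8, -8) → max 8
(-9, 8, -8, -8) → max 8
(8, -8, -8, 1) → max 8
(-8, -8, 1, -2) → max 1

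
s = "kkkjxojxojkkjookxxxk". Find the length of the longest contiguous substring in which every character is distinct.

[k] len 1
[k] len 1
[k] len 1
[k, j] len 2
[k, j, x] len 3
[k, j, x, o] len 4
[x, o, j] len 3
[o, j, x] len 3
[j, x, o] len 3
[x, o, j] len 3
[x, o, j, k] len 4
[k] len 1
[k, j] len 2
[k, j, o] len 3
[o] len 1
[o, k] len 2
[o, k, x] len 3
[x] len 1
[x] len 1
[x, k] len 2
Longest all-distinct length: 4.

4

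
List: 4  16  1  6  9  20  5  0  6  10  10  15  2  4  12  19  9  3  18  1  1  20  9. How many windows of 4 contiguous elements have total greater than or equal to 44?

[4, 16, 1, 6] → sum 27
[16, 1, 6, 9] → sum 32
[1, 6, 9, 20] → sum 36
[6, 9, 20, 5] → sum 40
[9, 20, 5, 0] → sum 34
[20, 5, 0, 6] → sum 31
[5, 0, 6, 10] → sum 21
[0, 6, 10, 10] → sum 26
[6, 10, 10, 15] → sum 41
[10, 10, 15, 2] → sum 37
[10, 15, 2, 4] → sum 31
[15, 2, 4, 12] → sum 33
[2, 4, 12, 19] → sum 37
[4, 12, 19, 9] → sum 44  ≥ 44 ✓
[12, 19, 9, 3] → sum 43
[19, 9, 3, 18] → sum 49  ≥ 44 ✓
[9, 3, 18, 1] → sum 31
[3, 18, 1, 1] → sum 23
[18, 1, 1, 20] → sum 40
[1, 1, 20, 9] → sum 31
2 windows satisfy the condition.

2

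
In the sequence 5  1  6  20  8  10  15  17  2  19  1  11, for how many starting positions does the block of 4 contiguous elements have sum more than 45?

(5, 1, 6, 20) → sum 32
(1, 6, 20, 8) → sum 35
(6, 20, 8, 10) → sum 44
(20, 8, 10, 15) → sum 53  > 45 ✓
(8, 10, 15, 17) → sum 50  > 45 ✓
(10, 15, 17, 2) → sum 44
(15, 17, 2, 19) → sum 53  > 45 ✓
(17, 2, 19, 1) → sum 39
(2, 19, 1, 11) → sum 33
3 windows satisfy the condition.

3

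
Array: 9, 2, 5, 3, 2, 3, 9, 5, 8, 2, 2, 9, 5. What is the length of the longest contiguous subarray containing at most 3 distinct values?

5

Extend right; when distinct count exceeds 3, shrink from the left:
add 9: window [9] (1 distinct), len 1
add 2: window [9, 2] (2 distinct), len 2
add 5: window [9, 2, 5] (3 distinct), len 3
add 3: window [2, 5, 3] (3 distinct), len 3
add 2: window [2, 5, 3, 2] (3 distinct), len 4
add 3: window [2, 5, 3, 2, 3] (3 distinct), len 5
add 9: window [3, 2, 3, 9] (3 distinct), len 4
add 5: window [3, 9, 5] (3 distinct), len 3
add 8: window [9, 5, 8] (3 distinct), len 3
add 2: window [5, 8, 2] (3 distinct), len 3
add 2: window [5, 8, 2, 2] (3 distinct), len 4
add 9: window [8, 2, 2, 9] (3 distinct), len 4
add 5: window [2, 2, 9, 5] (3 distinct), len 4
Longest length with ≤3 distinct: 5.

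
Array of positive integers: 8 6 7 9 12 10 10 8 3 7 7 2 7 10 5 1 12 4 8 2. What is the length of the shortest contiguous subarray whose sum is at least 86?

11

add 8: running sum 8 < 86
add 6: running sum 14 < 86
add 7: running sum 21 < 86
add 9: running sum 30 < 86
add 12: running sum 42 < 86
add 10: running sum 52 < 86
add 10: running sum 62 < 86
add 8: running sum 70 < 86
add 3: running sum 73 < 86
add 7: running sum 80 < 86
add 7: shortest ending here [8, 6, 7, 9, 12, 10, 10, 8, 3, 7, 7] sum 87, len 11
add 2: shortest ending here [8, 6, 7, 9, 12, 10, 10, 8, 3, 7, 7, 2] sum 89, len 12
add 7: shortest ending here [6, 7, 9, 12, 10, 10, 8, 3, 7, 7, 2, 7] sum 88, len 12
add 10: shortest ending here [7, 9, 12, 10, 10, 8, 3, 7, 7, 2, 7, 10] sum 92, len 12
add 5: shortest ending here [9, 12, 10, 10, 8, 3, 7, 7, 2, 7, 10, 5] sum 90, len 12
add 1: shortest ending here [9, 12, 10, 10, 8, 3, 7, 7, 2, 7, 10, 5, 1] sum 91, len 13
add 12: shortest ending here [12, 10, 10, 8, 3, 7, 7, 2, 7, 10, 5, 1, 12] sum 94, len 13
add 4: shortest ending here [10, 10, 8, 3, 7, 7, 2, 7, 10, 5, 1, 12, 4] sum 86, len 13
add 8: shortest ending here [10, 10, 8, 3, 7, 7, 2, 7, 10, 5, 1, 12, 4, 8] sum 94, len 14
add 2: shortest ending here [10, 8, 3, 7, 7, 2, 7, 10, 5, 1, 12, 4, 8, 2] sum 86, len 14
Shortest qualifying length: 11.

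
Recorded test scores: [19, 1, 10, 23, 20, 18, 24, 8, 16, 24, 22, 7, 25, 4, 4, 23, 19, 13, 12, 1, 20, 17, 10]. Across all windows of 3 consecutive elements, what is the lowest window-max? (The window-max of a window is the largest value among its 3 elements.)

13

Each size-3 window and its max:
[19, 1, 10] → max 19
[1, 10, 23] → max 23
[10, 23, 20] → max 23
[23, 20, 18] → max 23
[20, 18, 24] → max 24
[18, 24, 8] → max 24
[24, 8, 16] → max 24
[8, 16, 24] → max 24
[16, 24, 22] → max 24
[24, 22, 7] → max 24
[22, 7, 25] → max 25
[7, 25, 4] → max 25
[25, 4, 4] → max 25
[4, 4, 23] → max 23
[4, 23, 19] → max 23
[23, 19, 13] → max 23
[19, 13, 12] → max 19
[13, 12, 1] → max 13
[12, 1, 20] → max 20
[1, 20, 17] → max 20
[20, 17, 10] → max 20
Lowest of these is 13.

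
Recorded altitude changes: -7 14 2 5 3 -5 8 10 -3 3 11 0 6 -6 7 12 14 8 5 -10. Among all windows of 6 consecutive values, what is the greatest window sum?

41

[-7, 14, 2, 5, 3, -5] → sum 12
[14, 2, 5, 3, -5, 8] → sum 27
[2, 5, 3, -5, 8, 10] → sum 23
[5, 3, -5, 8, 10, -3] → sum 18
[3, -5, 8, 10, -3, 3] → sum 16
[-5, 8, 10, -3, 3, 11] → sum 24
[8, 10, -3, 3, 11, 0] → sum 29
[10, -3, 3, 11, 0, 6] → sum 27
[-3, 3, 11, 0, 6, -6] → sum 11
[3, 11, 0, 6, -6, 7] → sum 21
[11, 0, 6, -6, 7, 12] → sum 30
[0, 6, -6, 7, 12, 14] → sum 33
[6, -6, 7, 12, 14, 8] → sum 41
[-6, 7, 12, 14, 8, 5] → sum 40
[7, 12, 14, 8, 5, -10] → sum 36
Greatest of these is 41.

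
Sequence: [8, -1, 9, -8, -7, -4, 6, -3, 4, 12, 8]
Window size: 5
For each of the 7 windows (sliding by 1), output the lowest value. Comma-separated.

(8, -1, 9, -8, -7) → min -8
(-1, 9, -8, -7, -4) → min -8
(9, -8, -7, -4, 6) → min -8
(-8, -7, -4, 6, -3) → min -8
(-7, -4, 6, -3, 4) → min -7
(-4, 6, -3, 4, 12) → min -4
(6, -3, 4, 12, 8) → min -3

-8, -8, -8, -8, -7, -4, -3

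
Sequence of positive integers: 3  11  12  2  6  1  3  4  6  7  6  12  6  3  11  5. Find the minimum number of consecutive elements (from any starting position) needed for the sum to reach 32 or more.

4

add 3: running sum 3 < 32
add 11: running sum 14 < 32
add 12: running sum 26 < 32
add 2: running sum 28 < 32
end 4: [3, 11, 12, 2, 6] sum 34, len 5
end 5: [11, 12, 2, 6, 1] sum 32, len 5
end 6: [11, 12, 2, 6, 1, 3] sum 35, len 6
end 7: [11, 12, 2, 6, 1, 3, 4] sum 39, len 7
end 8: [12, 2, 6, 1, 3, 4, 6] sum 34, len 7
end 9: [12, 2, 6, 1, 3, 4, 6, 7] sum 41, len 8
end 10: [6, 1, 3, 4, 6, 7, 6] sum 33, len 7
end 11: [4, 6, 7, 6, 12] sum 35, len 5
end 12: [6, 7, 6, 12, 6] sum 37, len 5
end 13: [7, 6, 12, 6, 3] sum 34, len 5
end 14: [12, 6, 3, 11] sum 32, len 4
end 15: [12, 6, 3, 11, 5] sum 37, len 5
Shortest qualifying length: 4.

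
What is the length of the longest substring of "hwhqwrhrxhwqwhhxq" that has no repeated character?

[h] len 1
[h, w] len 2
[w, h] len 2
[w, h, q] len 3
[h, q, w] len 3
[h, q, w, r] len 4
[q, w, r, h] len 4
[h, r] len 2
[h, r, x] len 3
[r, x, h] len 3
[r, x, h, w] len 4
[r, x, h, w, q] len 5
[q, w] len 2
[q, w, h] len 3
[h] len 1
[h, x] len 2
[h, x, q] len 3
Longest all-distinct length: 5.

5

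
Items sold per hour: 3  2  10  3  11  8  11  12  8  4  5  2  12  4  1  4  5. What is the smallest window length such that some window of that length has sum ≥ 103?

add 3: running sum 3 < 103
add 2: running sum 5 < 103
add 10: running sum 15 < 103
add 3: running sum 18 < 103
add 11: running sum 29 < 103
add 8: running sum 37 < 103
add 11: running sum 48 < 103
add 12: running sum 60 < 103
add 8: running sum 68 < 103
add 4: running sum 72 < 103
add 5: running sum 77 < 103
add 2: running sum 79 < 103
add 12: running sum 91 < 103
add 4: running sum 95 < 103
add 1: running sum 96 < 103
add 4: running sum 100 < 103
end 16: [3, 2, 10, 3, 11, 8, 11, 12, 8, 4, 5, 2, 12, 4, 1, 4, 5] sum 105, len 17
Shortest qualifying length: 17.

17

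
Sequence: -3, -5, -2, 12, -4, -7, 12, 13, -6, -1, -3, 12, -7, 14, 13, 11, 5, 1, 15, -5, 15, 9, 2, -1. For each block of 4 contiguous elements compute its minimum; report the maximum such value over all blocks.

Window mins for each of the 21 positions:
(-3, -5, -2, 12) → min -5
(-5, -2, 12, -4) → min -5
(-2, 12, -4, -7) → min -7
(12, -4, -7, 12) → min -7
(-4, -7, 12, 13) → min -7
(-7, 12, 13, -6) → min -7
(12, 13, -6, -1) → min -6
(13, -6, -1, -3) → min -6
(-6, -1, -3, 12) → min -6
(-1, -3, 12, -7) → min -7
(-3, 12, -7, 14) → min -7
(12, -7, 14, 13) → min -7
(-7, 14, 13, 11) → min -7
(14, 13, 11, 5) → min 5
(13, 11, 5, 1) → min 1
(11, 5, 1, 15) → min 1
(5, 1, 15, -5) → min -5
(1, 15, -5, 15) → min -5
(15, -5, 15, 9) → min -5
(-5, 15, 9, 2) → min -5
(15, 9, 2, -1) → min -1
Maximum of these is 5.

5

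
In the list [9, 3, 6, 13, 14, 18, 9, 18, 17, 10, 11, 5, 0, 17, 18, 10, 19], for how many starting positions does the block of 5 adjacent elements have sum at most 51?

9 3 6 13 14 → sum 45  ≤ 51 ✓
3 6 13 14 18 → sum 54
6 13 14 18 9 → sum 60
13 14 18 9 18 → sum 72
14 18 9 18 17 → sum 76
18 9 18 17 10 → sum 72
9 18 17 10 11 → sum 65
18 17 10 11 5 → sum 61
17 10 11 5 0 → sum 43  ≤ 51 ✓
10 11 5 0 17 → sum 43  ≤ 51 ✓
11 5 0 17 18 → sum 51  ≤ 51 ✓
5 0 17 18 10 → sum 50  ≤ 51 ✓
0 17 18 10 19 → sum 64
5 windows satisfy the condition.

5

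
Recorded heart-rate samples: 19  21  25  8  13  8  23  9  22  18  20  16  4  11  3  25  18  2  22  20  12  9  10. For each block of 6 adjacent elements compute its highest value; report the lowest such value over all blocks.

20

Each size-6 window and its max:
[19, 21, 25, 8, 13, 8] → max 25
[21, 25, 8, 13, 8, 23] → max 25
[25, 8, 13, 8, 23, 9] → max 25
[8, 13, 8, 23, 9, 22] → max 23
[13, 8, 23, 9, 22, 18] → max 23
[8, 23, 9, 22, 18, 20] → max 23
[23, 9, 22, 18, 20, 16] → max 23
[9, 22, 18, 20, 16, 4] → max 22
[22, 18, 20, 16, 4, 11] → max 22
[18, 20, 16, 4, 11, 3] → max 20
[20, 16, 4, 11, 3, 25] → max 25
[16, 4, 11, 3, 25, 18] → max 25
[4, 11, 3, 25, 18, 2] → max 25
[11, 3, 25, 18, 2, 22] → max 25
[3, 25, 18, 2, 22, 20] → max 25
[25, 18, 2, 22, 20, 12] → max 25
[18, 2, 22, 20, 12, 9] → max 22
[2, 22, 20, 12, 9, 10] → max 22
Lowest of these is 20.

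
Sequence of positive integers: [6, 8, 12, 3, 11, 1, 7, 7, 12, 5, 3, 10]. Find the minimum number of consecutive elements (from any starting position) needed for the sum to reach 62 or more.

add 6: running sum 6 < 62
add 8: running sum 14 < 62
add 12: running sum 26 < 62
add 3: running sum 29 < 62
add 11: running sum 40 < 62
add 1: running sum 41 < 62
add 7: running sum 48 < 62
add 7: running sum 55 < 62
add 12: shortest ending here [6, 8, 12, 3, 11, 1, 7, 7, 12] sum 67, len 9
add 5: shortest ending here [8, 12, 3, 11, 1, 7, 7, 12, 5] sum 66, len 9
add 3: shortest ending here [8, 12, 3, 11, 1, 7, 7, 12, 5, 3] sum 69, len 10
add 10: shortest ending here [12, 3, 11, 1, 7, 7, 12, 5, 3, 10] sum 71, len 10
Shortest qualifying length: 9.

9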